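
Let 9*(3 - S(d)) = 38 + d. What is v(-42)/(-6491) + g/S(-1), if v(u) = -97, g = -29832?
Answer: 871378289/32455 ≈ 26849.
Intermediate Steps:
S(d) = -11/9 - d/9 (S(d) = 3 - (38 + d)/9 = 3 + (-38/9 - d/9) = -11/9 - d/9)
v(-42)/(-6491) + g/S(-1) = -97/(-6491) - 29832/(-11/9 - ⅑*(-1)) = -97*(-1/6491) - 29832/(-11/9 + ⅑) = 97/6491 - 29832/(-10/9) = 97/6491 - 29832*(-9/10) = 97/6491 + 134244/5 = 871378289/32455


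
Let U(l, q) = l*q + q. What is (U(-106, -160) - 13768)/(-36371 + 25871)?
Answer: -758/2625 ≈ -0.28876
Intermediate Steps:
U(l, q) = q + l*q
(U(-106, -160) - 13768)/(-36371 + 25871) = (-160*(1 - 106) - 13768)/(-36371 + 25871) = (-160*(-105) - 13768)/(-10500) = (16800 - 13768)*(-1/10500) = 3032*(-1/10500) = -758/2625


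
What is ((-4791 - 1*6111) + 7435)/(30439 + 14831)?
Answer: -3467/45270 ≈ -0.076585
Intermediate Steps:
((-4791 - 1*6111) + 7435)/(30439 + 14831) = ((-4791 - 6111) + 7435)/45270 = (-10902 + 7435)*(1/45270) = -3467*1/45270 = -3467/45270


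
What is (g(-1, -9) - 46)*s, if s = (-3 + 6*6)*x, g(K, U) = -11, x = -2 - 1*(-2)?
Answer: 0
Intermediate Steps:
x = 0 (x = -2 + 2 = 0)
s = 0 (s = (-3 + 6*6)*0 = (-3 + 36)*0 = 33*0 = 0)
(g(-1, -9) - 46)*s = (-11 - 46)*0 = -57*0 = 0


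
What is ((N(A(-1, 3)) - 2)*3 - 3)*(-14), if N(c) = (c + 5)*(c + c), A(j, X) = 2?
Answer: -1050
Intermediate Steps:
N(c) = 2*c*(5 + c) (N(c) = (5 + c)*(2*c) = 2*c*(5 + c))
((N(A(-1, 3)) - 2)*3 - 3)*(-14) = ((2*2*(5 + 2) - 2)*3 - 3)*(-14) = ((2*2*7 - 2)*3 - 3)*(-14) = ((28 - 2)*3 - 3)*(-14) = (26*3 - 3)*(-14) = (78 - 3)*(-14) = 75*(-14) = -1050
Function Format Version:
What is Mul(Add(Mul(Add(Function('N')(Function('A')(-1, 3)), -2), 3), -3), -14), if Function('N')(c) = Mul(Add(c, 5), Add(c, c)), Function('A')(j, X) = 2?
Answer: -1050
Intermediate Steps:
Function('N')(c) = Mul(2, c, Add(5, c)) (Function('N')(c) = Mul(Add(5, c), Mul(2, c)) = Mul(2, c, Add(5, c)))
Mul(Add(Mul(Add(Function('N')(Function('A')(-1, 3)), -2), 3), -3), -14) = Mul(Add(Mul(Add(Mul(2, 2, Add(5, 2)), -2), 3), -3), -14) = Mul(Add(Mul(Add(Mul(2, 2, 7), -2), 3), -3), -14) = Mul(Add(Mul(Add(28, -2), 3), -3), -14) = Mul(Add(Mul(26, 3), -3), -14) = Mul(Add(78, -3), -14) = Mul(75, -14) = -1050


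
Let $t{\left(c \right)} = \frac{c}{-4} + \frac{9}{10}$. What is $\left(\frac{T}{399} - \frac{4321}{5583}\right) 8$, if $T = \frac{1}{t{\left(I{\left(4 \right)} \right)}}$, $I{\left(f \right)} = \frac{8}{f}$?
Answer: $- \frac{1520108}{247513} \approx -6.1415$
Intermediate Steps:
$t{\left(c \right)} = \frac{9}{10} - \frac{c}{4}$ ($t{\left(c \right)} = c \left(- \frac{1}{4}\right) + 9 \cdot \frac{1}{10} = - \frac{c}{4} + \frac{9}{10} = \frac{9}{10} - \frac{c}{4}$)
$T = \frac{5}{2}$ ($T = \frac{1}{\frac{9}{10} - \frac{8 \cdot \frac{1}{4}}{4}} = \frac{1}{\frac{9}{10} - \frac{1}{2}} = \frac{1}{\frac{2}{5}} = \frac{5}{2} \approx 2.5$)
$\left(\frac{T}{399} - \frac{4321}{5583}\right) 8 = \left(\frac{5}{2 \cdot 399} - \frac{4321}{5583}\right) 8 = \left(\frac{5}{2} \cdot \frac{1}{399} - \frac{4321}{5583}\right) 8 = \left(\frac{5}{798} - \frac{4321}{5583}\right) 8 = \left(- \frac{380027}{495026}\right) 8 = - \frac{1520108}{247513}$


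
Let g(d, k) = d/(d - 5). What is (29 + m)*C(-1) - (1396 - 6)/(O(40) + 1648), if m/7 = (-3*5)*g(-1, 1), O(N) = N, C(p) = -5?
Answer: -49225/844 ≈ -58.323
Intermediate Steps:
g(d, k) = d/(-5 + d)
m = -35/2 (m = 7*((-3*5)*(-1/(-5 - 1))) = 7*(-(-15)/(-6)) = 7*(-(-15)*(-1)/6) = 7*(-15*⅙) = 7*(-5/2) = -35/2 ≈ -17.500)
(29 + m)*C(-1) - (1396 - 6)/(O(40) + 1648) = (29 - 35/2)*(-5) - (1396 - 6)/(40 + 1648) = (23/2)*(-5) - 1390/1688 = -115/2 - 1390/1688 = -115/2 - 1*695/844 = -115/2 - 695/844 = -49225/844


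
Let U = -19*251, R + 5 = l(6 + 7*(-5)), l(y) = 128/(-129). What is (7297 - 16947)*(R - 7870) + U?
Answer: 9803813749/129 ≈ 7.5999e+7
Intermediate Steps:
l(y) = -128/129 (l(y) = 128*(-1/129) = -128/129)
R = -773/129 (R = -5 - 128/129 = -773/129 ≈ -5.9922)
U = -4769
(7297 - 16947)*(R - 7870) + U = (7297 - 16947)*(-773/129 - 7870) - 4769 = -9650*(-1016003/129) - 4769 = 9804428950/129 - 4769 = 9803813749/129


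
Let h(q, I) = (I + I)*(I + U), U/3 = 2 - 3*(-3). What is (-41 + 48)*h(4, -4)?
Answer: -1624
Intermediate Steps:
U = 33 (U = 3*(2 - 3*(-3)) = 3*(2 + 9) = 3*11 = 33)
h(q, I) = 2*I*(33 + I) (h(q, I) = (I + I)*(I + 33) = (2*I)*(33 + I) = 2*I*(33 + I))
(-41 + 48)*h(4, -4) = (-41 + 48)*(2*(-4)*(33 - 4)) = 7*(2*(-4)*29) = 7*(-232) = -1624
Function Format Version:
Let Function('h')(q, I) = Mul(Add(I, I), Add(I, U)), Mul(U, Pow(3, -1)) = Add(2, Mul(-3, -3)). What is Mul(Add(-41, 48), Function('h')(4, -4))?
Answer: -1624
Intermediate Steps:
U = 33 (U = Mul(3, Add(2, Mul(-3, -3))) = Mul(3, Add(2, 9)) = Mul(3, 11) = 33)
Function('h')(q, I) = Mul(2, I, Add(33, I)) (Function('h')(q, I) = Mul(Add(I, I), Add(I, 33)) = Mul(Mul(2, I), Add(33, I)) = Mul(2, I, Add(33, I)))
Mul(Add(-41, 48), Function('h')(4, -4)) = Mul(Add(-41, 48), Mul(2, -4, Add(33, -4))) = Mul(7, Mul(2, -4, 29)) = Mul(7, -232) = -1624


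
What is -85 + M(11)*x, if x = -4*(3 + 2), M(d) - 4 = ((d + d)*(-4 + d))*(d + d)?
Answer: -67925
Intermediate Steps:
M(d) = 4 + 4*d²*(-4 + d) (M(d) = 4 + ((d + d)*(-4 + d))*(d + d) = 4 + ((2*d)*(-4 + d))*(2*d) = 4 + (2*d*(-4 + d))*(2*d) = 4 + 4*d²*(-4 + d))
x = -20 (x = -4*5 = -20)
-85 + M(11)*x = -85 + (4 - 16*11² + 4*11³)*(-20) = -85 + (4 - 16*121 + 4*1331)*(-20) = -85 + (4 - 1936 + 5324)*(-20) = -85 + 3392*(-20) = -85 - 67840 = -67925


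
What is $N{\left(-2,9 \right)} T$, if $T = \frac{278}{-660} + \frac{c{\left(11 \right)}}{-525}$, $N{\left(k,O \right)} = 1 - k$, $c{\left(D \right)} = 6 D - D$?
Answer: $- \frac{243}{154} \approx -1.5779$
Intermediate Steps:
$c{\left(D \right)} = 5 D$
$T = - \frac{81}{154}$ ($T = \frac{278}{-660} + \frac{5 \cdot 11}{-525} = 278 \left(- \frac{1}{660}\right) + 55 \left(- \frac{1}{525}\right) = - \frac{139}{330} - \frac{11}{105} = - \frac{81}{154} \approx -0.52597$)
$N{\left(-2,9 \right)} T = \left(1 - -2\right) \left(- \frac{81}{154}\right) = \left(1 + 2\right) \left(- \frac{81}{154}\right) = 3 \left(- \frac{81}{154}\right) = - \frac{243}{154}$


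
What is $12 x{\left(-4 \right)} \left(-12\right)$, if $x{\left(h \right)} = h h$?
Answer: $-2304$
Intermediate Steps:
$x{\left(h \right)} = h^{2}$
$12 x{\left(-4 \right)} \left(-12\right) = 12 \left(-4\right)^{2} \left(-12\right) = 12 \cdot 16 \left(-12\right) = 192 \left(-12\right) = -2304$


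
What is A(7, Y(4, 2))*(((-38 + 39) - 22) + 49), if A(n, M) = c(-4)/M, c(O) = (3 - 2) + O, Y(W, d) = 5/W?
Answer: -336/5 ≈ -67.200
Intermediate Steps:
c(O) = 1 + O
A(n, M) = -3/M (A(n, M) = (1 - 4)/M = -3/M)
A(7, Y(4, 2))*(((-38 + 39) - 22) + 49) = (-3/(5/4))*(((-38 + 39) - 22) + 49) = (-3/(5*(¼)))*((1 - 22) + 49) = (-3/5/4)*(-21 + 49) = -3*⅘*28 = -12/5*28 = -336/5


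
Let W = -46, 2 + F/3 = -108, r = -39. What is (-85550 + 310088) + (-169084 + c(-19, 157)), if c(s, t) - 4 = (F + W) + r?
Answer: 55043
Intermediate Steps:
F = -330 (F = -6 + 3*(-108) = -6 - 324 = -330)
c(s, t) = -411 (c(s, t) = 4 + ((-330 - 46) - 39) = 4 + (-376 - 39) = 4 - 415 = -411)
(-85550 + 310088) + (-169084 + c(-19, 157)) = (-85550 + 310088) + (-169084 - 411) = 224538 - 169495 = 55043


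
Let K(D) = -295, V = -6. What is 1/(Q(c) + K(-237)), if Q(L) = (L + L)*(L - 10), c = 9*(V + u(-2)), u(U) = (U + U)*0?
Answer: 1/6617 ≈ 0.00015113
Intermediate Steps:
u(U) = 0 (u(U) = (2*U)*0 = 0)
c = -54 (c = 9*(-6 + 0) = 9*(-6) = -54)
Q(L) = 2*L*(-10 + L) (Q(L) = (2*L)*(-10 + L) = 2*L*(-10 + L))
1/(Q(c) + K(-237)) = 1/(2*(-54)*(-10 - 54) - 295) = 1/(2*(-54)*(-64) - 295) = 1/(6912 - 295) = 1/6617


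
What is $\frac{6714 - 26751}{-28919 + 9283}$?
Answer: $\frac{20037}{19636} \approx 1.0204$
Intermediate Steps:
$\frac{6714 - 26751}{-28919 + 9283} = - \frac{20037}{-19636} = \left(-20037\right) \left(- \frac{1}{19636}\right) = \frac{20037}{19636}$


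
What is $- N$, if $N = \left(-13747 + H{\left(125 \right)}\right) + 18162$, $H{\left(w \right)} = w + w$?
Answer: $-4665$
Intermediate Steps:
$H{\left(w \right)} = 2 w$
$N = 4665$ ($N = \left(-13747 + 2 \cdot 125\right) + 18162 = \left(-13747 + 250\right) + 18162 = -13497 + 18162 = 4665$)
$- N = \left(-1\right) 4665 = -4665$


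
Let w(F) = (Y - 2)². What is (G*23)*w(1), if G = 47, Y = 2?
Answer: 0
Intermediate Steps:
w(F) = 0 (w(F) = (2 - 2)² = 0² = 0)
(G*23)*w(1) = (47*23)*0 = 1081*0 = 0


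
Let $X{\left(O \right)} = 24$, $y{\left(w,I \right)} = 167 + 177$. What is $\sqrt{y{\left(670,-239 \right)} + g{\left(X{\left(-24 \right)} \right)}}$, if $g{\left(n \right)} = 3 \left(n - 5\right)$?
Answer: $\sqrt{401} \approx 20.025$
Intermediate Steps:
$y{\left(w,I \right)} = 344$
$g{\left(n \right)} = -15 + 3 n$ ($g{\left(n \right)} = 3 \left(-5 + n\right) = -15 + 3 n$)
$\sqrt{y{\left(670,-239 \right)} + g{\left(X{\left(-24 \right)} \right)}} = \sqrt{344 + \left(-15 + 3 \cdot 24\right)} = \sqrt{344 + \left(-15 + 72\right)} = \sqrt{344 + 57} = \sqrt{401}$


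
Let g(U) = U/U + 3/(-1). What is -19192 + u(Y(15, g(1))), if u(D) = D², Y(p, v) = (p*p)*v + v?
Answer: 185112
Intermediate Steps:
g(U) = -2 (g(U) = 1 + 3*(-1) = 1 - 3 = -2)
Y(p, v) = v + v*p² (Y(p, v) = p²*v + v = v*p² + v = v + v*p²)
-19192 + u(Y(15, g(1))) = -19192 + (-2*(1 + 15²))² = -19192 + (-2*(1 + 225))² = -19192 + (-2*226)² = -19192 + (-452)² = -19192 + 204304 = 185112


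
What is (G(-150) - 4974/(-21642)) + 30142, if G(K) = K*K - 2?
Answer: 189873309/3607 ≈ 52640.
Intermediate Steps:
G(K) = -2 + K**2 (G(K) = K**2 - 2 = -2 + K**2)
(G(-150) - 4974/(-21642)) + 30142 = ((-2 + (-150)**2) - 4974/(-21642)) + 30142 = ((-2 + 22500) - 4974*(-1/21642)) + 30142 = (22498 + 829/3607) + 30142 = 81151115/3607 + 30142 = 189873309/3607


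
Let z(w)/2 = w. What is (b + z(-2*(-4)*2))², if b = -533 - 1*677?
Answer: 1387684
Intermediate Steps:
z(w) = 2*w
b = -1210 (b = -533 - 677 = -1210)
(b + z(-2*(-4)*2))² = (-1210 + 2*(-2*(-4)*2))² = (-1210 + 2*(8*2))² = (-1210 + 2*16)² = (-1210 + 32)² = (-1178)² = 1387684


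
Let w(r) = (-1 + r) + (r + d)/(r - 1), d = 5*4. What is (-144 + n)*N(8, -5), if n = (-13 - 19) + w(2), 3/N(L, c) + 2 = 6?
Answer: -459/4 ≈ -114.75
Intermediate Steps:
d = 20
w(r) = -1 + r + (20 + r)/(-1 + r) (w(r) = (-1 + r) + (r + 20)/(r - 1) = (-1 + r) + (20 + r)/(-1 + r) = -1 + r + (20 + r)/(-1 + r))
N(L, c) = ¾ (N(L, c) = 3/(-2 + 6) = 3/4 = 3*(¼) = ¾)
n = -9 (n = (-13 - 19) + (21 + 2² - 1*2)/(-1 + 2) = -32 + (21 + 4 - 2)/1 = -32 + 1*23 = -32 + 23 = -9)
(-144 + n)*N(8, -5) = (-144 - 9)*(¾) = -153*¾ = -459/4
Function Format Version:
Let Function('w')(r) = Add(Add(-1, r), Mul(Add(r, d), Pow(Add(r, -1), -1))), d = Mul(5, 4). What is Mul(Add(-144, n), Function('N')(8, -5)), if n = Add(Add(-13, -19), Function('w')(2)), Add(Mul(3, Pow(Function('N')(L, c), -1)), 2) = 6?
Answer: Rational(-459, 4) ≈ -114.75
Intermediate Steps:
d = 20
Function('w')(r) = Add(-1, r, Mul(Pow(Add(-1, r), -1), Add(20, r))) (Function('w')(r) = Add(Add(-1, r), Mul(Add(r, 20), Pow(Add(r, -1), -1))) = Add(Add(-1, r), Mul(Add(20, r), Pow(Add(-1, r), -1))) = Add(Add(-1, r), Mul(Pow(Add(-1, r), -1), Add(20, r))) = Add(-1, r, Mul(Pow(Add(-1, r), -1), Add(20, r))))
Function('N')(L, c) = Rational(3, 4) (Function('N')(L, c) = Mul(3, Pow(Add(-2, 6), -1)) = Mul(3, Pow(4, -1)) = Mul(3, Rational(1, 4)) = Rational(3, 4))
n = -9 (n = Add(Add(-13, -19), Mul(Pow(Add(-1, 2), -1), Add(21, Pow(2, 2), Mul(-1, 2)))) = Add(-32, Mul(Pow(1, -1), Add(21, 4, -2))) = Add(-32, Mul(1, 23)) = Add(-32, 23) = -9)
Mul(Add(-144, n), Function('N')(8, -5)) = Mul(Add(-144, -9), Rational(3, 4)) = Mul(-153, Rational(3, 4)) = Rational(-459, 4)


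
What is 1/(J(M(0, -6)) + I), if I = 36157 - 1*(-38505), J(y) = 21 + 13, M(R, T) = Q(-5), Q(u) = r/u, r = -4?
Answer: 1/74696 ≈ 1.3388e-5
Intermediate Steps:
Q(u) = -4/u
M(R, T) = ⅘ (M(R, T) = -4/(-5) = -4*(-⅕) = ⅘)
J(y) = 34
I = 74662 (I = 36157 + 38505 = 74662)
1/(J(M(0, -6)) + I) = 1/(34 + 74662) = 1/74696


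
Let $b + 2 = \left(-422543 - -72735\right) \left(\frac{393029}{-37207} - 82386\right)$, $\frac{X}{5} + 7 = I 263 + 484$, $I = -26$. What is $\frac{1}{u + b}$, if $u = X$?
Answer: $\frac{37207}{1072415322452199} \approx 3.4695 \cdot 10^{-11}$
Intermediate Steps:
$X = -31805$ ($X = -35 + 5 \left(\left(-26\right) 263 + 484\right) = -35 + 5 \left(-6838 + 484\right) = -35 + 5 \left(-6354\right) = -35 - 31770 = -31805$)
$u = -31805$
$b = \frac{1072416505820834}{37207}$ ($b = -2 + \left(-422543 - -72735\right) \left(\frac{393029}{-37207} - 82386\right) = -2 + \left(-422543 + \left(-186 + 72921\right)\right) \left(393029 \left(- \frac{1}{37207}\right) - 82386\right) = -2 + \left(-422543 + 72735\right) \left(- \frac{393029}{37207} - 82386\right) = -2 - - \frac{1072416505895248}{37207} = -2 + \frac{1072416505895248}{37207} = \frac{1072416505820834}{37207} \approx 2.8823 \cdot 10^{10}$)
$\frac{1}{u + b} = \frac{1}{-31805 + \frac{1072416505820834}{37207}} = \frac{1}{\frac{1072415322452199}{37207}} = \frac{37207}{1072415322452199}$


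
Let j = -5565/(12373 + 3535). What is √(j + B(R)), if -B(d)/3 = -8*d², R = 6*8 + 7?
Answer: 3*√510344209955/7954 ≈ 269.44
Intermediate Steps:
R = 55 (R = 48 + 7 = 55)
B(d) = 24*d² (B(d) = -(-24)*d² = 24*d²)
j = -5565/15908 ≈ -0.34982
√(j + B(R)) = √(-5565/15908 + 24*55²) = √(-5565/15908 + 24*3025) = √(-5565/15908 + 72600) = √(1154915235/15908) = 3*√510344209955/7954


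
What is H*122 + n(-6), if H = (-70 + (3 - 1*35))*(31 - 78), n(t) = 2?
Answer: 584870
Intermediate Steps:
H = 4794 (H = (-70 + (3 - 35))*(-47) = (-70 - 32)*(-47) = -102*(-47) = 4794)
H*122 + n(-6) = 4794*122 + 2 = 584868 + 2 = 584870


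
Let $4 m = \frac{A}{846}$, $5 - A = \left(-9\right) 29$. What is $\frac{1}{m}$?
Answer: $\frac{1692}{133} \approx 12.722$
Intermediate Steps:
$A = 266$ ($A = 5 - \left(-9\right) 29 = 5 - -261 = 5 + 261 = 266$)
$m = \frac{133}{1692}$ ($m = \frac{266 \cdot \frac{1}{846}}{4} = \frac{1}{4} \cdot \frac{133}{423} = \frac{133}{1692} \approx 0.078605$)
$\frac{1}{m} = \frac{1}{\frac{133}{1692}} = \frac{1692}{133}$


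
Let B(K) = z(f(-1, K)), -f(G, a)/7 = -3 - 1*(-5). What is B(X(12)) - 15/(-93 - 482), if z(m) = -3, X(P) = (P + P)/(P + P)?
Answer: -342/115 ≈ -2.9739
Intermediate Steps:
f(G, a) = -14 (f(G, a) = -7*(-3 - 1*(-5)) = -7*(-3 + 5) = -7*2 = -14)
X(P) = 1 (X(P) = (2*P)/((2*P)) = (2*P)*(1/(2*P)) = 1)
B(K) = -3
B(X(12)) - 15/(-93 - 482) = -3 - 15/(-93 - 482) = -3 - 15/(-575) = -3 - 1/575*(-15) = -3 + 3/115 = -342/115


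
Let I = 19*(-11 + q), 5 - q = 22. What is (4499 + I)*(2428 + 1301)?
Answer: 14792943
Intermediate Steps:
q = -17 (q = 5 - 1*22 = 5 - 22 = -17)
I = -532 (I = 19*(-11 - 17) = 19*(-28) = -532)
(4499 + I)*(2428 + 1301) = (4499 - 532)*(2428 + 1301) = 3967*3729 = 14792943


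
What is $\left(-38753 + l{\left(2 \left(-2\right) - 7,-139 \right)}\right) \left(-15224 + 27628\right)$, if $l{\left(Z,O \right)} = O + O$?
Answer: $-484140524$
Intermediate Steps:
$l{\left(Z,O \right)} = 2 O$
$\left(-38753 + l{\left(2 \left(-2\right) - 7,-139 \right)}\right) \left(-15224 + 27628\right) = \left(-38753 + 2 \left(-139\right)\right) \left(-15224 + 27628\right) = \left(-38753 - 278\right) 12404 = \left(-39031\right) 12404 = -484140524$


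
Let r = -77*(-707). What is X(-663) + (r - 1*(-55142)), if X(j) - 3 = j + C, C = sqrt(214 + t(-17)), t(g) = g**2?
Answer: 108921 + sqrt(503) ≈ 1.0894e+5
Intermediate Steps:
r = 54439
C = sqrt(503) (C = sqrt(214 + (-17)**2) = sqrt(214 + 289) = sqrt(503) ≈ 22.428)
X(j) = 3 + j + sqrt(503) (X(j) = 3 + (j + sqrt(503)) = 3 + j + sqrt(503))
X(-663) + (r - 1*(-55142)) = (3 - 663 + sqrt(503)) + (54439 - 1*(-55142)) = (-660 + sqrt(503)) + (54439 + 55142) = (-660 + sqrt(503)) + 109581 = 108921 + sqrt(503)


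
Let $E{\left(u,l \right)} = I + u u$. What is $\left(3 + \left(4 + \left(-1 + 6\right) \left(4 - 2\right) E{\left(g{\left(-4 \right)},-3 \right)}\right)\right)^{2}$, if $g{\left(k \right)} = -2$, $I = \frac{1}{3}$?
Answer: $\frac{22801}{9} \approx 2533.4$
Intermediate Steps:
$I = \frac{1}{3} \approx 0.33333$
$E{\left(u,l \right)} = \frac{1}{3} + u^{2}$ ($E{\left(u,l \right)} = \frac{1}{3} + u u = \frac{1}{3} + u^{2}$)
$\left(3 + \left(4 + \left(-1 + 6\right) \left(4 - 2\right) E{\left(g{\left(-4 \right)},-3 \right)}\right)\right)^{2} = \left(3 + \left(4 + \left(-1 + 6\right) \left(4 - 2\right) \left(\frac{1}{3} + \left(-2\right)^{2}\right)\right)\right)^{2} = \left(3 + \left(4 + 5 \cdot 2 \left(\frac{1}{3} + 4\right)\right)\right)^{2} = \left(3 + \left(4 + 10 \cdot \frac{13}{3}\right)\right)^{2} = \left(3 + \left(4 + \frac{130}{3}\right)\right)^{2} = \left(3 + \frac{142}{3}\right)^{2} = \left(\frac{151}{3}\right)^{2} = \frac{22801}{9}$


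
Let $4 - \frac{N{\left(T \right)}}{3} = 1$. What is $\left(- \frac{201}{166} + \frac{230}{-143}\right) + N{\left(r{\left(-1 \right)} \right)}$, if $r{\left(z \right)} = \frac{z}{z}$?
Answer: $\frac{146719}{23738} \approx 6.1808$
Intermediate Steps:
$r{\left(z \right)} = 1$
$N{\left(T \right)} = 9$ ($N{\left(T \right)} = 12 - 3 = 9$)
$\left(- \frac{201}{166} + \frac{230}{-143}\right) + N{\left(r{\left(-1 \right)} \right)} = \left(- \frac{201}{166} + \frac{230}{-143}\right) + 9 = \left(\left(-201\right) \frac{1}{166} + 230 \left(- \frac{1}{143}\right)\right) + 9 = \left(- \frac{201}{166} - \frac{230}{143}\right) + 9 = - \frac{66923}{23738} + 9 = \frac{146719}{23738}$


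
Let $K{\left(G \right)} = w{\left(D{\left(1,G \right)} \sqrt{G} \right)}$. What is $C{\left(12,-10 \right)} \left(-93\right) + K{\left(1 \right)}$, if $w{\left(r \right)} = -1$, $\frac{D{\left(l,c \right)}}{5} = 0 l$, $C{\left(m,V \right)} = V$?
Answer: $929$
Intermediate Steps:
$D{\left(l,c \right)} = 0$ ($D{\left(l,c \right)} = 5 \cdot 0 l = 5 \cdot 0 = 0$)
$K{\left(G \right)} = -1$
$C{\left(12,-10 \right)} \left(-93\right) + K{\left(1 \right)} = \left(-10\right) \left(-93\right) - 1 = 930 - 1 = 929$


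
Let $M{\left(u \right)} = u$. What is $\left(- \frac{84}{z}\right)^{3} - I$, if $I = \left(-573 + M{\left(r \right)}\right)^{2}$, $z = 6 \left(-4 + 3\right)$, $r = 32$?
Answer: $-289937$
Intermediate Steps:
$z = -6$ ($z = 6 \left(-1\right) = -6$)
$I = 292681$ ($I = \left(-573 + 32\right)^{2} = \left(-541\right)^{2} = 292681$)
$\left(- \frac{84}{z}\right)^{3} - I = \left(- \frac{84}{-6}\right)^{3} - 292681 = \left(\left(-84\right) \left(- \frac{1}{6}\right)\right)^{3} - 292681 = 14^{3} - 292681 = 2744 - 292681 = -289937$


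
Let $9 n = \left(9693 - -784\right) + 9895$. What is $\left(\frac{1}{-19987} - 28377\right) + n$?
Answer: $- \frac{4697364736}{179883} \approx -26113.0$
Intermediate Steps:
$n = \frac{20372}{9}$ ($n = \frac{\left(9693 - -784\right) + 9895}{9} = \frac{\left(9693 + 784\right) + 9895}{9} = \frac{10477 + 9895}{9} = \frac{1}{9} \cdot 20372 = \frac{20372}{9} \approx 2263.6$)
$\left(\frac{1}{-19987} - 28377\right) + n = \left(\frac{1}{-19987} - 28377\right) + \frac{20372}{9} = \left(- \frac{1}{19987} - 28377\right) + \frac{20372}{9} = - \frac{567171100}{19987} + \frac{20372}{9} = - \frac{4697364736}{179883}$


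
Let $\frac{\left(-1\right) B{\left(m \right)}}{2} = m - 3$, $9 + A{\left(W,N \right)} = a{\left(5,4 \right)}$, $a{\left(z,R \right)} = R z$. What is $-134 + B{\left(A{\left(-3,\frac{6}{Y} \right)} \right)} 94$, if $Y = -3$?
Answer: $-1638$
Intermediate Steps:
$A{\left(W,N \right)} = 11$ ($A{\left(W,N \right)} = -9 + 4 \cdot 5 = -9 + 20 = 11$)
$B{\left(m \right)} = 6 - 2 m$ ($B{\left(m \right)} = - 2 \left(m - 3\right) = - 2 \left(-3 + m\right) = 6 - 2 m$)
$-134 + B{\left(A{\left(-3,\frac{6}{Y} \right)} \right)} 94 = -134 + \left(6 - 22\right) 94 = -134 - 1504 = -1638$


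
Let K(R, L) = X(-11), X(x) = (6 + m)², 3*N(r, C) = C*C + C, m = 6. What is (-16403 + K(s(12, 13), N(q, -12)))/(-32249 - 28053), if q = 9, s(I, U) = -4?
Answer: 16259/60302 ≈ 0.26963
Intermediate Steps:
N(r, C) = C/3 + C²/3 (N(r, C) = (C*C + C)/3 = (C² + C)/3 = (C + C²)/3 = C/3 + C²/3)
X(x) = 144 (X(x) = (6 + 6)² = 12² = 144)
K(R, L) = 144
(-16403 + K(s(12, 13), N(q, -12)))/(-32249 - 28053) = (-16403 + 144)/(-32249 - 28053) = -16259/(-60302) = -16259*(-1/60302) = 16259/60302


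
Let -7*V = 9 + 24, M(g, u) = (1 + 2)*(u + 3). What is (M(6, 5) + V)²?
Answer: 18225/49 ≈ 371.94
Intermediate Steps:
M(g, u) = 9 + 3*u (M(g, u) = 3*(3 + u) = 9 + 3*u)
V = -33/7 (V = -(9 + 24)/7 = -⅐*33 = -33/7 ≈ -4.7143)
(M(6, 5) + V)² = ((9 + 3*5) - 33/7)² = ((9 + 15) - 33/7)² = (24 - 33/7)² = (135/7)² = 18225/49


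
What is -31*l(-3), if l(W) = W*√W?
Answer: 93*I*√3 ≈ 161.08*I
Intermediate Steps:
l(W) = W^(3/2)
-31*l(-3) = -(-93)*I*√3 = 93*I*√3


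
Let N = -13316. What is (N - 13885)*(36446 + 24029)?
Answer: -1644980475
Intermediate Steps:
(N - 13885)*(36446 + 24029) = (-13316 - 13885)*(36446 + 24029) = -27201*60475 = -1644980475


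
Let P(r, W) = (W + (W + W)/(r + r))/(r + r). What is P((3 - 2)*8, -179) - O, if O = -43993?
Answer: 5629493/128 ≈ 43980.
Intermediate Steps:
P(r, W) = (W + W/r)/(2*r) (P(r, W) = (W + (2*W)/((2*r)))/((2*r)) = (W + (2*W)*(1/(2*r)))*(1/(2*r)) = (W + W/r)*(1/(2*r)) = (W + W/r)/(2*r))
P((3 - 2)*8, -179) - O = (½)*(-179)*(1 + (3 - 2)*8)/((3 - 2)*8)² - 1*(-43993) = (½)*(-179)*(1 + 1*8)/(1*8)² + 43993 = (½)*(-179)*(1 + 8)/8² + 43993 = (½)*(-179)*(1/64)*9 + 43993 = -1611/128 + 43993 = 5629493/128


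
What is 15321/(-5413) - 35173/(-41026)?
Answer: -438167897/222073738 ≈ -1.9731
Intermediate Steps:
15321/(-5413) - 35173/(-41026) = 15321*(-1/5413) - 35173*(-1/41026) = -15321/5413 + 35173/41026 = -438167897/222073738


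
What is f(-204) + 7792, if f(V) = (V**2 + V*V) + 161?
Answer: 91185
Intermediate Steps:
f(V) = 161 + 2*V**2 (f(V) = (V**2 + V**2) + 161 = 2*V**2 + 161 = 161 + 2*V**2)
f(-204) + 7792 = (161 + 2*(-204)**2) + 7792 = (161 + 2*41616) + 7792 = (161 + 83232) + 7792 = 83393 + 7792 = 91185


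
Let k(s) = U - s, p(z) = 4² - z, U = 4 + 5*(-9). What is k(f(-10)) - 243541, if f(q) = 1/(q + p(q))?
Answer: -3897313/16 ≈ -2.4358e+5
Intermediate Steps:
U = -41 (U = 4 - 45 = -41)
p(z) = 16 - z
f(q) = 1/16 (f(q) = 1/(q + (16 - q)) = 1/16)
k(s) = -41 - s
k(f(-10)) - 243541 = (-41 - 1*1/16) - 243541 = (-41 - 1/16) - 243541 = -657/16 - 243541 = -3897313/16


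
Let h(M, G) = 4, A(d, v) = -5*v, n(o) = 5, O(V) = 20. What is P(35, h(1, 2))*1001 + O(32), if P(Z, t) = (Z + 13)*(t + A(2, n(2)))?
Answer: -1008988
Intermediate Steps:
P(Z, t) = (-25 + t)*(13 + Z) (P(Z, t) = (Z + 13)*(t - 5*5) = (13 + Z)*(t - 25) = (13 + Z)*(-25 + t) = (-25 + t)*(13 + Z))
P(35, h(1, 2))*1001 + O(32) = (-325 - 25*35 + 13*4 + 35*4)*1001 + 20 = (-325 - 875 + 52 + 140)*1001 + 20 = -1008*1001 + 20 = -1009008 + 20 = -1008988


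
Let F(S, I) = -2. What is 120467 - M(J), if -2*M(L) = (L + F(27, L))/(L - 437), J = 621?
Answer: 44332475/368 ≈ 1.2047e+5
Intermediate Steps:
M(L) = -(-2 + L)/(2*(-437 + L)) (M(L) = -(L - 2)/(2*(L - 437)) = -(-2 + L)/(2*(-437 + L)))
120467 - M(J) = 120467 - (2 - 1*621)/(2*(-437 + 621)) = 120467 - (2 - 621)/(2*184) = 120467 - (-619)/(2*184) = 120467 - 1*(-619/368) = 120467 + 619/368 = 44332475/368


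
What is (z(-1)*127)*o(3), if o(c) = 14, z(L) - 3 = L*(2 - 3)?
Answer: 7112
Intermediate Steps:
z(L) = 3 - L (z(L) = 3 + L*(2 - 3) = 3 + L*(-1) = 3 - L)
(z(-1)*127)*o(3) = ((3 - 1*(-1))*127)*14 = ((3 + 1)*127)*14 = (4*127)*14 = 508*14 = 7112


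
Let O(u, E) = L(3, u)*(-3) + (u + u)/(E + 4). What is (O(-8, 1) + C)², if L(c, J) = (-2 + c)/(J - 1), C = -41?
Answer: 432964/225 ≈ 1924.3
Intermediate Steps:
L(c, J) = (-2 + c)/(-1 + J)
O(u, E) = -3/(-1 + u) + 2*u/(4 + E) (O(u, E) = ((-2 + 3)/(-1 + u))*(-3) + (u + u)/(E + 4) = (1/(-1 + u))*(-3) + (2*u)/(4 + E) = -3/(-1 + u) + 2*u/(4 + E))
(O(-8, 1) + C)² = ((-12 - 3*1 + 2*(-8)*(-1 - 8))/((-1 - 8)*(4 + 1)) - 41)² = ((-12 - 3 + 2*(-8)*(-9))/(-9*5) - 41)² = (-⅑*⅕*(-12 - 3 + 144) - 41)² = (-⅑*⅕*129 - 41)² = (-43/15 - 41)² = (-658/15)² = 432964/225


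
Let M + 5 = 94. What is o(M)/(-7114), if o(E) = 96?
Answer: -48/3557 ≈ -0.013495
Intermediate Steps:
M = 89 (M = -5 + 94 = 89)
o(M)/(-7114) = 96/(-7114) = 96*(-1/7114) = -48/3557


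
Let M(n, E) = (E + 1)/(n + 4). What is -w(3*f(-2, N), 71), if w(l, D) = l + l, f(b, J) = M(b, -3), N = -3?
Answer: 6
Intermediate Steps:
M(n, E) = (1 + E)/(4 + n)
f(b, J) = -2/(4 + b) (f(b, J) = (1 - 3)/(4 + b) = -2/(4 + b))
w(l, D) = 2*l
-w(3*f(-2, N), 71) = -2*3*(-2/(4 - 2)) = -2*3*(-2/2) = -2*3*(-2*1/2) = -2*3*(-1) = -2*(-3) = -1*(-6) = 6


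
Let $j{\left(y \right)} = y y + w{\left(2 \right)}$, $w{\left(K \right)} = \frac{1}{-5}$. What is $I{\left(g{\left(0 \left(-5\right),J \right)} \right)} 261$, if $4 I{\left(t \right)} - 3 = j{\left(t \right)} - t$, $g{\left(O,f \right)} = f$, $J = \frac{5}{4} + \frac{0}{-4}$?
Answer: $\frac{64989}{320} \approx 203.09$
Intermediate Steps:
$w{\left(K \right)} = - \frac{1}{5}$
$J = \frac{5}{4}$ ($J = 5 \cdot \frac{1}{4} + 0 \left(- \frac{1}{4}\right) = \frac{5}{4} + 0 = \frac{5}{4} \approx 1.25$)
$j{\left(y \right)} = - \frac{1}{5} + y^{2}$ ($j{\left(y \right)} = y y - \frac{1}{5} = y^{2} - \frac{1}{5} = - \frac{1}{5} + y^{2}$)
$I{\left(t \right)} = \frac{7}{10} - \frac{t}{4} + \frac{t^{2}}{4}$ ($I{\left(t \right)} = \frac{3}{4} + \frac{\left(- \frac{1}{5} + t^{2}\right) - t}{4} = \frac{3}{4} + \frac{- \frac{1}{5} + t^{2} - t}{4} = \frac{3}{4} - \left(\frac{1}{20} - \frac{t^{2}}{4} + \frac{t}{4}\right) = \frac{7}{10} - \frac{t}{4} + \frac{t^{2}}{4}$)
$I{\left(g{\left(0 \left(-5\right),J \right)} \right)} 261 = \left(\frac{7}{10} - \frac{5}{16} + \frac{\left(\frac{5}{4}\right)^{2}}{4}\right) 261 = \left(\frac{7}{10} - \frac{5}{16} + \frac{1}{4} \cdot \frac{25}{16}\right) 261 = \left(\frac{7}{10} - \frac{5}{16} + \frac{25}{64}\right) 261 = \frac{249}{320} \cdot 261 = \frac{64989}{320}$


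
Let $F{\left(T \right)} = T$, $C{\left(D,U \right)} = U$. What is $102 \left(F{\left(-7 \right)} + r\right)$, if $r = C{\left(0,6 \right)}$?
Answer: $-102$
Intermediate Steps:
$r = 6$
$102 \left(F{\left(-7 \right)} + r\right) = 102 \left(-7 + 6\right) = 102 \left(-1\right) = -102$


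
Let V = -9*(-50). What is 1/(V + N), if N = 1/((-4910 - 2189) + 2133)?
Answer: 4966/2234699 ≈ 0.0022222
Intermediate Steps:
N = -1/4966 (N = 1/(-7099 + 2133) = 1/(-4966) = -1/4966 ≈ -0.00020137)
V = 450
1/(V + N) = 1/(450 - 1/4966) = 1/(2234699/4966) = 4966/2234699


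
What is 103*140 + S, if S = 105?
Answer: 14525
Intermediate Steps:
103*140 + S = 103*140 + 105 = 14420 + 105 = 14525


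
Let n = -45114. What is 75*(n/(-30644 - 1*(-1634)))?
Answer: 112785/967 ≈ 116.63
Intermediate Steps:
75*(n/(-30644 - 1*(-1634))) = 75*(-45114/(-30644 - 1*(-1634))) = 75*(-45114/(-30644 + 1634)) = 75*(-45114/(-29010)) = 75*(-45114*(-1/29010)) = 75*(7519/4835) = 112785/967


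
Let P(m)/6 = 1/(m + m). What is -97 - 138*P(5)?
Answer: -899/5 ≈ -179.80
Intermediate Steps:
P(m) = 3/m (P(m) = 6/(m + m) = 6/((2*m)) = 6*(1/(2*m)) = 3/m)
-97 - 138*P(5) = -97 - 414/5 = -899/5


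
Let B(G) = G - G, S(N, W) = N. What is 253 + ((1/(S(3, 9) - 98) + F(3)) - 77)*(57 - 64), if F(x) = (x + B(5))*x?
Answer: 69262/95 ≈ 729.07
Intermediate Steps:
B(G) = 0
F(x) = x**2 (F(x) = (x + 0)*x = x*x = x**2)
253 + ((1/(S(3, 9) - 98) + F(3)) - 77)*(57 - 64) = 253 + ((1/(3 - 98) + 3**2) - 77)*(57 - 64) = 253 + ((1/(-95) + 9) - 77)*(-7) = 253 + ((-1/95 + 9) - 77)*(-7) = 253 + (854/95 - 77)*(-7) = 253 - 6461/95*(-7) = 253 + 45227/95 = 69262/95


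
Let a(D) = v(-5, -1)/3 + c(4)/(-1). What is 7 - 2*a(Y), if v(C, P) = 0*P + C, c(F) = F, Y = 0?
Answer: 55/3 ≈ 18.333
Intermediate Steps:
v(C, P) = C (v(C, P) = 0 + C = C)
a(D) = -17/3 (a(D) = -5/3 + 4/(-1) = -5*⅓ + 4*(-1) = -5/3 - 4 = -17/3)
7 - 2*a(Y) = 7 - 2*(-17/3) = 7 + 34/3 = 55/3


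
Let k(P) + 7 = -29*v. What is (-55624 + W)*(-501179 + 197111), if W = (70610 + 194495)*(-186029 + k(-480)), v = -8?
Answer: 14977667531878992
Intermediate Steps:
k(P) = 225 (k(P) = -7 - 29*(-8) = -7 + 232 = 225)
W = -49257569420 (W = (70610 + 194495)*(-186029 + 225) = 265105*(-185804) = -49257569420)
(-55624 + W)*(-501179 + 197111) = (-55624 - 49257569420)*(-501179 + 197111) = -49257625044*(-304068) = 14977667531878992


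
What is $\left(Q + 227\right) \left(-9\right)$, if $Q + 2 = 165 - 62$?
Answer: $-2952$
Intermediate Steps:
$Q = 101$ ($Q = -2 + \left(165 - 62\right) = -2 + 103 = 101$)
$\left(Q + 227\right) \left(-9\right) = \left(101 + 227\right) \left(-9\right) = 328 \left(-9\right) = -2952$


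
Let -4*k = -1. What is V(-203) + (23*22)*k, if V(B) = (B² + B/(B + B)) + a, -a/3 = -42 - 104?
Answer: 41774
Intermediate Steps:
k = ¼ (k = -¼*(-1) = ¼ ≈ 0.25000)
a = 438 (a = -3*(-42 - 104) = -3*(-146) = 438)
V(B) = 877/2 + B² (V(B) = (B² + B/(B + B)) + 438 = (B² + B/((2*B))) + 438 = (B² + (1/(2*B))*B) + 438 = (B² + ½) + 438 = (½ + B²) + 438 = 877/2 + B²)
V(-203) + (23*22)*k = (877/2 + (-203)²) + (23*22)*(¼) = (877/2 + 41209) + 506*(¼) = 83295/2 + 253/2 = 41774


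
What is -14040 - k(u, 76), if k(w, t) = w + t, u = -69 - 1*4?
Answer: -14043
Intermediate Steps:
u = -73 (u = -69 - 4 = -73)
k(w, t) = t + w
-14040 - k(u, 76) = -14040 - (76 - 73) = -14040 - 1*3 = -14040 - 3 = -14043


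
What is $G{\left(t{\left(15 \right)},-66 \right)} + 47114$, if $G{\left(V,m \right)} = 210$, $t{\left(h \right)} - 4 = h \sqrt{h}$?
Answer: $47324$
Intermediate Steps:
$t{\left(h \right)} = 4 + h^{\frac{3}{2}}$ ($t{\left(h \right)} = 4 + h \sqrt{h} = 4 + h^{\frac{3}{2}}$)
$G{\left(t{\left(15 \right)},-66 \right)} + 47114 = 210 + 47114 = 47324$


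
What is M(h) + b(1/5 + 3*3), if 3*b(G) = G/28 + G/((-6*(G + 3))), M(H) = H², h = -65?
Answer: 162369349/38430 ≈ 4225.1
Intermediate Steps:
b(G) = G/84 + G/(3*(-18 - 6*G)) (b(G) = (G/28 + G/((-6*(G + 3))))/3 = (G*(1/28) + G/((-6*(3 + G))))/3 = (G/28 + G/(-18 - 6*G))/3 = G/84 + G/(3*(-18 - 6*G)))
M(h) + b(1/5 + 3*3) = (-65)² + (1/5 + 3*3)*(-5 + 3*(1/5 + 3*3))/(252*(3 + (1/5 + 3*3))) = 4225 + (⅕ + 9)*(-5 + 3*(⅕ + 9))/(252*(3 + (⅕ + 9))) = 4225 + (1/252)*(46/5)*(-5 + 3*(46/5))/(3 + 46/5) = 4225 + (1/252)*(46/5)*(-5 + 138/5)/(61/5) = 4225 + (1/252)*(46/5)*(5/61)*(113/5) = 4225 + 2599/38430 = 162369349/38430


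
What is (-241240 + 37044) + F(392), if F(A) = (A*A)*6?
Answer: 717788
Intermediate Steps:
F(A) = 6*A² (F(A) = A²*6 = 6*A²)
(-241240 + 37044) + F(392) = (-241240 + 37044) + 6*392² = -204196 + 6*153664 = -204196 + 921984 = 717788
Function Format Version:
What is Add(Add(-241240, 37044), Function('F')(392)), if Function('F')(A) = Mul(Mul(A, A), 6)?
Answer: 717788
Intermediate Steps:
Function('F')(A) = Mul(6, Pow(A, 2)) (Function('F')(A) = Mul(Pow(A, 2), 6) = Mul(6, Pow(A, 2)))
Add(Add(-241240, 37044), Function('F')(392)) = Add(Add(-241240, 37044), Mul(6, Pow(392, 2))) = Add(-204196, Mul(6, 153664)) = Add(-204196, 921984) = 717788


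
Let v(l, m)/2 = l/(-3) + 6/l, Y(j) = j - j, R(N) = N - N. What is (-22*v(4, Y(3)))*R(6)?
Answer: 0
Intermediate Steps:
R(N) = 0
Y(j) = 0
v(l, m) = 12/l - 2*l/3 (v(l, m) = 2*(l/(-3) + 6/l) = 2*(l*(-1/3) + 6/l) = 2*(-l/3 + 6/l) = 2*(6/l - l/3) = 12/l - 2*l/3)
(-22*v(4, Y(3)))*R(6) = -22*(12/4 - 2/3*4)*0 = -22*(12*(1/4) - 8/3)*0 = -22*(3 - 8/3)*0 = -22*1/3*0 = -22/3*0 = 0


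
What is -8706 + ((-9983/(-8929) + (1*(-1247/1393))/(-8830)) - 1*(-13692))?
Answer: 547727188930093/109828396510 ≈ 4987.1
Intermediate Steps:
-8706 + ((-9983/(-8929) + (1*(-1247/1393))/(-8830)) - 1*(-13692)) = -8706 + ((-9983*(-1/8929) + (1*(-1247*1/1393))*(-1/8830)) + 13692) = -8706 + ((9983/8929 + (1*(-1247/1393))*(-1/8830)) + 13692) = -8706 + ((9983/8929 - 1247/1393*(-1/8830)) + 13692) = -8706 + ((9983/8929 + 1247/12300190) + 13692) = -8706 + (122803931233/109828396510 + 13692) = -8706 + 1503893208946153/109828396510 = 547727188930093/109828396510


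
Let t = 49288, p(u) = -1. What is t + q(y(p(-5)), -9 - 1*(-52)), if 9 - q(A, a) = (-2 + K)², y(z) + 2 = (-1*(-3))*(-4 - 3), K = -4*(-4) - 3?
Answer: 49176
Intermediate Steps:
K = 13 (K = 16 - 3 = 13)
y(z) = -23 (y(z) = -2 + (-1*(-3))*(-4 - 3) = -2 + 3*(-7) = -2 - 21 = -23)
q(A, a) = -112 (q(A, a) = 9 - (-2 + 13)² = 9 - 1*11² = 9 - 1*121 = 9 - 121 = -112)
t + q(y(p(-5)), -9 - 1*(-52)) = 49288 - 112 = 49176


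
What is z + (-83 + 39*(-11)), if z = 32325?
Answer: 31813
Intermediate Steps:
z + (-83 + 39*(-11)) = 32325 + (-83 + 39*(-11)) = 32325 + (-83 - 429) = 32325 - 512 = 31813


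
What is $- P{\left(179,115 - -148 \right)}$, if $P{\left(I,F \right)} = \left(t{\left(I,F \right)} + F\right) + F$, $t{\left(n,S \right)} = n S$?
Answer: $-47603$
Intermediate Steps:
$t{\left(n,S \right)} = S n$
$P{\left(I,F \right)} = 2 F + F I$ ($P{\left(I,F \right)} = \left(F I + F\right) + F = \left(F + F I\right) + F = 2 F + F I$)
$- P{\left(179,115 - -148 \right)} = - \left(115 - -148\right) \left(2 + 179\right) = - \left(115 + 148\right) 181 = - 263 \cdot 181 = \left(-1\right) 47603 = -47603$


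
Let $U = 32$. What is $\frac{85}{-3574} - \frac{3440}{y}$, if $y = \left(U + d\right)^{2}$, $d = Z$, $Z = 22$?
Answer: $- \frac{3135605}{2605446} \approx -1.2035$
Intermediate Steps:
$d = 22$
$y = 2916$ ($y = \left(32 + 22\right)^{2} = 54^{2} = 2916$)
$\frac{85}{-3574} - \frac{3440}{y} = \frac{85}{-3574} - \frac{3440}{2916} = 85 \left(- \frac{1}{3574}\right) - \frac{860}{729} = - \frac{85}{3574} - \frac{860}{729} = - \frac{3135605}{2605446}$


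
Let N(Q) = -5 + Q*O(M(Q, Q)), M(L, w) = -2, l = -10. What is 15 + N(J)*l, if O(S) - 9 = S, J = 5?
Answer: -285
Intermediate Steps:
O(S) = 9 + S
N(Q) = -5 + 7*Q (N(Q) = -5 + Q*(9 - 2) = -5 + Q*7 = -5 + 7*Q)
15 + N(J)*l = 15 + (-5 + 7*5)*(-10) = 15 + (-5 + 35)*(-10) = 15 + 30*(-10) = 15 - 300 = -285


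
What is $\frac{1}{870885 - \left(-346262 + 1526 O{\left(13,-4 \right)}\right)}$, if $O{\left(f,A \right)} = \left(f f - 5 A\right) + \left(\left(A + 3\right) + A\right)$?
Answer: $\frac{1}{936363} \approx 1.068 \cdot 10^{-6}$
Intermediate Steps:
$O{\left(f,A \right)} = 3 + f^{2} - 3 A$ ($O{\left(f,A \right)} = \left(f^{2} - 5 A\right) + \left(\left(3 + A\right) + A\right) = \left(f^{2} - 5 A\right) + \left(3 + 2 A\right) = 3 + f^{2} - 3 A$)
$\frac{1}{870885 - \left(-346262 + 1526 O{\left(13,-4 \right)}\right)} = \frac{1}{870885 - \left(-346262 + 1526 \left(3 + 13^{2} - -12\right)\right)} = \frac{1}{870885 + \left(- 1526 \left(3 + 169 + 12\right) + 346262\right)} = \frac{1}{870885 + \left(\left(-1526\right) 184 + 346262\right)} = \frac{1}{870885 + \left(-280784 + 346262\right)} = \frac{1}{870885 + 65478} = \frac{1}{936363}$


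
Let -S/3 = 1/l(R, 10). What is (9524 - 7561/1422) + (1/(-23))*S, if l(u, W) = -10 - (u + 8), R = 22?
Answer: 6226358687/654120 ≈ 9518.7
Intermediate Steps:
l(u, W) = -18 - u (l(u, W) = -10 - (8 + u) = -10 + (-8 - u) = -18 - u)
S = 3/40 (S = -3/(-18 - 1*22) = -3/(-18 - 22) = -3/(-40) = -3*(-1/40) = 3/40 ≈ 0.075000)
(9524 - 7561/1422) + (1/(-23))*S = (9524 - 7561/1422) + (1/(-23))*(3/40) = (9524 - 7561*1/1422) + (1*(-1/23))*(3/40) = (9524 - 7561/1422) - 1/23*3/40 = 13535567/1422 - 3/920 = 6226358687/654120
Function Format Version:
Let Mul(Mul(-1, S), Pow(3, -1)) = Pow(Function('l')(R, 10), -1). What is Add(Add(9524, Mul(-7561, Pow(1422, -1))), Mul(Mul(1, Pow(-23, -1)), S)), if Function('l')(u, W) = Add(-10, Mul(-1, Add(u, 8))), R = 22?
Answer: Rational(6226358687, 654120) ≈ 9518.7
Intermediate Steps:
Function('l')(u, W) = Add(-18, Mul(-1, u)) (Function('l')(u, W) = Add(-10, Mul(-1, Add(8, u))) = Add(-10, Add(-8, Mul(-1, u))) = Add(-18, Mul(-1, u)))
S = Rational(3, 40) (S = Mul(-3, Pow(Add(-18, Mul(-1, 22)), -1)) = Mul(-3, Pow(Add(-18, -22), -1)) = Mul(-3, Pow(-40, -1)) = Mul(-3, Rational(-1, 40)) = Rational(3, 40) ≈ 0.075000)
Add(Add(9524, Mul(-7561, Pow(1422, -1))), Mul(Mul(1, Pow(-23, -1)), S)) = Add(Add(9524, Mul(-7561, Pow(1422, -1))), Mul(Mul(1, Pow(-23, -1)), Rational(3, 40))) = Add(Add(9524, Mul(-7561, Rational(1, 1422))), Mul(Mul(1, Rational(-1, 23)), Rational(3, 40))) = Add(Add(9524, Rational(-7561, 1422)), Mul(Rational(-1, 23), Rational(3, 40))) = Add(Rational(13535567, 1422), Rational(-3, 920)) = Rational(6226358687, 654120)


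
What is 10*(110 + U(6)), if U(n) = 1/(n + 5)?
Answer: 12110/11 ≈ 1100.9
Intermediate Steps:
U(n) = 1/(5 + n)
10*(110 + U(6)) = 10*(110 + 1/(5 + 6)) = 10*(110 + 1/11) = 10*(1211/11) = 12110/11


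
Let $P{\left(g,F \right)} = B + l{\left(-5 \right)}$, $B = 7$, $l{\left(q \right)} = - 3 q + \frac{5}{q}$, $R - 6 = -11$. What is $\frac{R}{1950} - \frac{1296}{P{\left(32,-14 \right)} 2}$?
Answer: $- \frac{84247}{2730} \approx -30.86$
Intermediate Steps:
$R = -5$ ($R = 6 - 11 = -5$)
$P{\left(g,F \right)} = 21$ ($P{\left(g,F \right)} = 7 + \left(\left(-3\right) \left(-5\right) + \frac{5}{-5}\right) = 7 + \left(15 + 5 \left(- \frac{1}{5}\right)\right) = 7 + \left(15 - 1\right) = 7 + 14 = 21$)
$\frac{R}{1950} - \frac{1296}{P{\left(32,-14 \right)} 2} = - \frac{5}{1950} - \frac{1296}{21 \cdot 2} = \left(-5\right) \frac{1}{1950} - \frac{1296}{42} = - \frac{1}{390} - \frac{216}{7} = - \frac{84247}{2730}$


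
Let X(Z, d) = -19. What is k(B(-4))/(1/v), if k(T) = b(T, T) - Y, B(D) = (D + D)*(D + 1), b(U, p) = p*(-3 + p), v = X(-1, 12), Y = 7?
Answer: -9443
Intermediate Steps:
v = -19
B(D) = 2*D*(1 + D) (B(D) = (2*D)*(1 + D) = 2*D*(1 + D))
k(T) = -7 + T*(-3 + T) (k(T) = T*(-3 + T) - 1*7 = T*(-3 + T) - 7 = -7 + T*(-3 + T))
k(B(-4))/(1/v) = (-7 + (2*(-4)*(1 - 4))*(-3 + 2*(-4)*(1 - 4)))/(1/(-19)) = (-7 + (2*(-4)*(-3))*(-3 + 2*(-4)*(-3)))/(-1/19) = (-7 + 24*(-3 + 24))*(-19) = (-7 + 24*21)*(-19) = (-7 + 504)*(-19) = 497*(-19) = -9443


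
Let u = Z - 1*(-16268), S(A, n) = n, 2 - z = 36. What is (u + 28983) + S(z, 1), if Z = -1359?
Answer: 43893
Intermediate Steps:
z = -34 (z = 2 - 1*36 = 2 - 36 = -34)
u = 14909 (u = -1359 - 1*(-16268) = -1359 + 16268 = 14909)
(u + 28983) + S(z, 1) = (14909 + 28983) + 1 = 43892 + 1 = 43893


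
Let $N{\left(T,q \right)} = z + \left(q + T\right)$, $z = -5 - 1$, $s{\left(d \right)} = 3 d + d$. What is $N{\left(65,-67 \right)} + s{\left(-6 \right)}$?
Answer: $-32$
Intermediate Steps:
$s{\left(d \right)} = 4 d$
$z = -6$ ($z = -5 - 1 = -6$)
$N{\left(T,q \right)} = -6 + T + q$ ($N{\left(T,q \right)} = -6 + \left(q + T\right) = -6 + \left(T + q\right) = -6 + T + q$)
$N{\left(65,-67 \right)} + s{\left(-6 \right)} = \left(-6 + 65 - 67\right) + 4 \left(-6\right) = -8 - 24 = -32$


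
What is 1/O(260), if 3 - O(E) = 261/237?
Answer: 79/150 ≈ 0.52667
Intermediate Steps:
O(E) = 150/79 (O(E) = 3 - 261/237 = 3 - 1*87/79 = 3 - 87/79 = 150/79)
1/O(260) = 1/(150/79) = 79/150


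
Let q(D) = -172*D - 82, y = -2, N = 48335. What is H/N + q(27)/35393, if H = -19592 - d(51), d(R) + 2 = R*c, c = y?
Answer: -131167142/244388665 ≈ -0.53672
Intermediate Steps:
c = -2
d(R) = -2 - 2*R (d(R) = -2 + R*(-2) = -2 - 2*R)
H = -19488 (H = -19592 - (-2 - 2*51) = -19592 - (-2 - 102) = -19592 - 1*(-104) = -19592 + 104 = -19488)
q(D) = -82 - 172*D
H/N + q(27)/35393 = -19488/48335 + (-82 - 172*27)/35393 = -19488*1/48335 + (-82 - 4644)*(1/35393) = -2784/6905 - 4726*1/35393 = -2784/6905 - 4726/35393 = -131167142/244388665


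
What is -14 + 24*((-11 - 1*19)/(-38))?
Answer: 94/19 ≈ 4.9474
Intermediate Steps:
-14 + 24*((-11 - 1*19)/(-38)) = -14 + 24*((-11 - 19)*(-1/38)) = -14 + 24*(-30*(-1/38)) = -14 + 24*(15/19) = -14 + 360/19 = 94/19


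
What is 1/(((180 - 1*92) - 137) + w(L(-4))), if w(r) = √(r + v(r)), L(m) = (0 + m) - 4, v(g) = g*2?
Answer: -49/2425 - 2*I*√6/2425 ≈ -0.020206 - 0.0020202*I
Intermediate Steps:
v(g) = 2*g
L(m) = -4 + m (L(m) = m - 4 = -4 + m)
w(r) = √3*√r (w(r) = √(r + 2*r) = √(3*r) = √3*√r)
1/(((180 - 1*92) - 137) + w(L(-4))) = 1/(((180 - 1*92) - 137) + √3*√(-4 - 4)) = 1/(((180 - 92) - 137) + √3*√(-8)) = 1/((88 - 137) + √3*(2*I*√2)) = 1/(-49 + 2*I*√6)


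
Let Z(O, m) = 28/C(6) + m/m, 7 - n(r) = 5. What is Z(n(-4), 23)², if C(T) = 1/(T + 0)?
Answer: 28561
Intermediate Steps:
C(T) = 1/T
n(r) = 2 (n(r) = 7 - 1*5 = 7 - 5 = 2)
Z(O, m) = 169 (Z(O, m) = 28/(1/6) + m/m = 28/(⅙) + 1 = 28*6 + 1 = 168 + 1 = 169)
Z(n(-4), 23)² = 169² = 28561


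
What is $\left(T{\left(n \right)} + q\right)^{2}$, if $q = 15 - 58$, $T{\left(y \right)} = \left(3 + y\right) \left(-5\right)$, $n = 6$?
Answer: $7744$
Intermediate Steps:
$T{\left(y \right)} = -15 - 5 y$
$q = -43$ ($q = 15 - 58 = -43$)
$\left(T{\left(n \right)} + q\right)^{2} = \left(\left(-15 - 30\right) - 43\right)^{2} = \left(-45 - 43\right)^{2} = \left(-88\right)^{2} = 7744$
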